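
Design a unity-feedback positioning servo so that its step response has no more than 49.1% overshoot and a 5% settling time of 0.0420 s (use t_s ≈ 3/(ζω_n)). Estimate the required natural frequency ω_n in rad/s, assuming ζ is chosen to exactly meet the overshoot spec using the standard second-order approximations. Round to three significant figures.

ζ = −ln(OS)/√(π² + (ln OS)²). With OS = 0.491, ln OS = −0.7113 and ζ = 0.7113/3.221 = 0.221.
Then ω_n = 3/(ζ t_s) = 3/(0.221 × 0.0420) = 323 rad/s.

ω_n ≈ 323 rad/s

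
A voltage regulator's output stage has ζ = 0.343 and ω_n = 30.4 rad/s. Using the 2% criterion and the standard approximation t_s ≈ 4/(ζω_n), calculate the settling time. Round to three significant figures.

t_s ≈ 0.384 s

t_s ≈ 4/(ζω_n) = 4/(0.343 × 30.4) = 0.384 s.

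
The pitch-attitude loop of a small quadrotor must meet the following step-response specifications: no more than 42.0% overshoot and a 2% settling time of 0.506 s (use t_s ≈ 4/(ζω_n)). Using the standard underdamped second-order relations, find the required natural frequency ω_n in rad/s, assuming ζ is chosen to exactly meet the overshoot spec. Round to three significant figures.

ω_n ≈ 29.7 rad/s

Inverting the overshoot relation: ζ = |ln 0.420|/√(π² + ln²0.420) = 0.266.
Then ω_n = 4/(ζ t_s) = 4/(0.266 × 0.506) = 29.7 rad/s.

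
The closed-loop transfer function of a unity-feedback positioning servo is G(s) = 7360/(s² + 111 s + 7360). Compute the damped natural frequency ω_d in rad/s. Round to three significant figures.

Matching coefficients with s² + 2ζω_n s + ω_n² gives ω_n² = 7360 ⇒ ω_n = 85.8 rad/s, and ζ = 111/(2ω_n) = 0.647.
The damped frequency ω_d = ω_n√(1−ζ²) = 65.4 rad/s.

ω_d ≈ 65.4 rad/s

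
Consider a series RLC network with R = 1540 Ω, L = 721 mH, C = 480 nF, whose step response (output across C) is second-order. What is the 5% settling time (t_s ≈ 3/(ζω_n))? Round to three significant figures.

t_s ≈ 0.00281 s

For a series RLC circuit (capacitor voltage as output), ω_n = 1/√(LC) = 1/√(721 mH · 480 nF) = 1700 rad/s.
ζ = (R/2)·√(C/L) = (1540/2)·√(480 nF/721 mH) = 0.628.
t_s ≈ 3/(ζω_n) = 0.00281 s.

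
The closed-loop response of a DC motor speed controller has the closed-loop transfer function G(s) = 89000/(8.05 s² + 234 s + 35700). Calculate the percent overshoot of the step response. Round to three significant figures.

Dividing through by 8.05: denominator becomes s² + 29.07 s + 4435.
So ω_n = √4435 = 66.6 rad/s and ζ = 29.07/(2·66.6) = 0.218.
%OS = 100·exp(−πζ/√(1−ζ²)) = 49.5%.

%OS ≈ 49.5%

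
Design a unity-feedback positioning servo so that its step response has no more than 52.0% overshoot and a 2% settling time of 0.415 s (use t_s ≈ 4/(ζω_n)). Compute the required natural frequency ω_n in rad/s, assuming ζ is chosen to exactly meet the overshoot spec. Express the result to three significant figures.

ω_n ≈ 47.3 rad/s

ζ = −ln(OS)/√(π² + (ln OS)²). With OS = 0.520, ln OS = −0.6539 and ζ = 0.6539/3.209 = 0.204.
From t_s ≈ 4/(ζω_n): ω_n = 4/(ζ·t_s) = 4/(0.204·0.415) = 47.3 rad/s.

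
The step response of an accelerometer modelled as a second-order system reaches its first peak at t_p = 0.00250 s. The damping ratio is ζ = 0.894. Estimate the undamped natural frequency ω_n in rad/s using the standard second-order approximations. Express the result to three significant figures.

ω_n ≈ 2800 rad/s

Peak time t_p = π/ω_d, so ω_d = π/t_p = π/0.00250 = 1260 rad/s.
ω_n = ω_d/√(1−ζ²) = 1260/√0.201 = 2800 rad/s.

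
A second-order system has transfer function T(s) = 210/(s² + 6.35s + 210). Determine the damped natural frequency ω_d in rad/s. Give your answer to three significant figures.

Matching coefficients with s² + 2ζω_n s + ω_n² gives ω_n² = 210 ⇒ ω_n = 14.5 rad/s, and ζ = 6.35/(2ω_n) = 0.219.
The damped frequency ω_d = ω_n√(1−ζ²) = 14.1 rad/s.

ω_d ≈ 14.1 rad/s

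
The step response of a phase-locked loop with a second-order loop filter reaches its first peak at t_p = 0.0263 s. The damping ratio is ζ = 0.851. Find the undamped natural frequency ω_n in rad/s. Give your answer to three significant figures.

ω_n ≈ 227 rad/s

Peak time t_p = π/ω_d, so ω_d = π/t_p = π/0.0263 = 119 rad/s.
ω_n = ω_d/√(1−ζ²) = 119/√0.276 = 227 rad/s.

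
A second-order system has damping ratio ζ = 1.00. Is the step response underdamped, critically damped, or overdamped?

Since ζ = 1, the system is critically damped.

critically damped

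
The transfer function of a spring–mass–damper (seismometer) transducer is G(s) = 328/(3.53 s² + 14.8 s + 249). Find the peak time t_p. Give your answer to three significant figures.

Dividing through by 3.53: denominator becomes s² + 4.193 s + 70.54.
So ω_n = √70.54 = 8.40 rad/s and ζ = 4.193/(2·8.40) = 0.250.
ω_d = ω_n√(1−ζ²) = 8.13 rad/s. t_p = π/ω_d = 0.386 s.

t_p ≈ 0.386 s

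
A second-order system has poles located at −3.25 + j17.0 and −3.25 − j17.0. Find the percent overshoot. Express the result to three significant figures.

With σ = 3.25, ω_d = 17.0: ω_n = √(σ²+ω_d²) = 17.3 rad/s, ζ = σ/ω_n = 0.188.
%OS = 100·exp(−πζ/√(1−ζ²)) = 54.8%.

%OS ≈ 54.8%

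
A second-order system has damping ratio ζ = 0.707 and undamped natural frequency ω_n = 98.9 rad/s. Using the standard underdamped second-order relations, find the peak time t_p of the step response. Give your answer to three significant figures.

t_p ≈ 0.0449 s

The damped frequency is ω_d = ω_n√(1−ζ²) = 98.9·√(1−0.500) = 69.9 rad/s.
Peak time t_p = π/ω_d = π/69.9 = 0.0449 s.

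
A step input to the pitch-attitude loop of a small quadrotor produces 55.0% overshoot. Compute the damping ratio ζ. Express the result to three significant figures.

ζ ≈ 0.187

Inverting the overshoot relation: ζ = |ln 0.550|/√(π² + ln²0.550) = 0.187.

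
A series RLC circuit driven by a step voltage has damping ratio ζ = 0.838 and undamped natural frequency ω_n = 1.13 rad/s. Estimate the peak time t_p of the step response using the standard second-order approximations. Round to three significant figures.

t_p ≈ 5.09 s

The damped frequency is ω_d = ω_n√(1−ζ²) = 1.13·√(1−0.702) = 0.617 rad/s.
Peak time t_p = π/ω_d = π/0.617 = 5.09 s.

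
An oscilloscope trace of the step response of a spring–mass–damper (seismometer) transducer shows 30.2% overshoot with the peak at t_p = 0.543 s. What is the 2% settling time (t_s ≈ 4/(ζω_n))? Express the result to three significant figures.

The overshoot fixes ζ = −ln(OS)/√(π²+ln²(OS)) = 0.356.
t_p = π/ω_d ⇒ ω_d = 5.79 rad/s; then ω_n = ω_d/√(1−ζ²) = 6.19 rad/s.
t_s ≈ 4/(ζω_n) = 4/(0.356·6.19) = 1.81 s.

t_s ≈ 1.81 s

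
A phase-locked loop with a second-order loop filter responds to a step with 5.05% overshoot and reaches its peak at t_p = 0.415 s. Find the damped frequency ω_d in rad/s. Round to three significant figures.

t_p = π/ω_d, so ω_d = π/0.415 = 7.57 rad/s.

ω_d ≈ 7.57 rad/s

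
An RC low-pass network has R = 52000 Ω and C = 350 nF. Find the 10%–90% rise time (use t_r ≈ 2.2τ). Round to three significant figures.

t_r ≈ 0.0400 s

τ = RC = 52000 × 350 nF = 0.0182 s.
t_r ≈ 2.2τ = 0.0400 s.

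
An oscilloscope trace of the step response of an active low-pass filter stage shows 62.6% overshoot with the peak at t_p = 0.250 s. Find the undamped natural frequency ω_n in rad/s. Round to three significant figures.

From the overshoot, ζ = −ln(OS)/√(π²+ln²(OS)) = 0.147.
From t_p = π/ω_d, ω_d = π/0.250 = 12.6 rad/s, so ω_n = ω_d/√(1−ζ²) = 12.7 rad/s.

ω_n ≈ 12.7 rad/s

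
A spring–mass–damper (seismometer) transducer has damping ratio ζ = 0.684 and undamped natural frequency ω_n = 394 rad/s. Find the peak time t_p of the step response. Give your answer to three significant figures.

t_p ≈ 0.0109 s

The damped frequency is ω_d = ω_n√(1−ζ²) = 394·√(1−0.468) = 287 rad/s.
Peak time t_p = π/ω_d = π/287 = 0.0109 s.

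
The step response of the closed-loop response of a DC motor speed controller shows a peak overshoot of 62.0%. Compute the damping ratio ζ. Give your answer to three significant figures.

Inverting the overshoot relation: ζ = |ln 0.620|/√(π² + ln²0.620) = 0.150.

ζ ≈ 0.150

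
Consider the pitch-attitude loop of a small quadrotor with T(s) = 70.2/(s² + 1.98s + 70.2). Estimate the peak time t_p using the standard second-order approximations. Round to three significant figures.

Matching coefficients with s² + 2ζω_n s + ω_n² gives ω_n² = 70.2 ⇒ ω_n = 8.38 rad/s, and ζ = 1.98/(2ω_n) = 0.118.
The damped frequency ω_d = ω_n√(1−ζ²) = 8.32 rad/s. Then t_p = π/ω_d = 0.378 s.

t_p ≈ 0.378 s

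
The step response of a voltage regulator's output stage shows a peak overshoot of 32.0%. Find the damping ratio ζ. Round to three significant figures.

From %OS = 100·exp(−πζ/√(1−ζ²)), invert to get ζ = −ln(OS)/√(π² + ln²(OS)) with OS = 0.320.
−ln 0.320 = 1.139, so ζ = 1.139/√(π² + 1.298) = 0.341.

ζ ≈ 0.341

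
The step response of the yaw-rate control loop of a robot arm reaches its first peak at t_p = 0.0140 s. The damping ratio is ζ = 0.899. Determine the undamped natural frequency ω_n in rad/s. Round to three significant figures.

ω_n ≈ 512 rad/s

Peak time t_p = π/ω_d, so ω_d = π/t_p = π/0.0140 = 224 rad/s.
ω_n = ω_d/√(1−ζ²) = 224/√0.192 = 512 rad/s.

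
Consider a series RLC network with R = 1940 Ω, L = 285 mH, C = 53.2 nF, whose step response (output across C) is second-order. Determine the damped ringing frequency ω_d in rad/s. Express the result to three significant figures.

For a series RLC circuit (capacitor voltage as output), ω_n = 1/√(LC) = 1/√(285 mH · 53.2 nF) = 8120 rad/s.
ζ = (R/2)·√(C/L) = (1940/2)·√(53.2 nF/285 mH) = 0.419.
The damped frequency ω_d = ω_n√(1−ζ²) = 7370 rad/s.

ω_d ≈ 7370 rad/s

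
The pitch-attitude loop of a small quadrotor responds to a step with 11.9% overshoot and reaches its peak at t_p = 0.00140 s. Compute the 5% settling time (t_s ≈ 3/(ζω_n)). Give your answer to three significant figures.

The overshoot fixes ζ = −ln(OS)/√(π²+ln²(OS)) = 0.561.
t_p = π/ω_d ⇒ ω_d = 2240 rad/s; then ω_n = ω_d/√(1−ζ²) = 2710 rad/s.
t_s ≈ 3/(ζω_n) = 3/(0.561·2710) = 0.00197 s.

t_s ≈ 0.00197 s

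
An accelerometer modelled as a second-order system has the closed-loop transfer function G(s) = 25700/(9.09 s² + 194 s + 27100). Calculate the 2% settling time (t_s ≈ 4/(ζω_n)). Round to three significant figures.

t_s ≈ 0.375 s

Dividing through by 9.09: denominator becomes s² + 21.34 s + 2981.
So ω_n = √2981 = 54.6 rad/s and ζ = 21.34/(2·54.6) = 0.195.
t_s ≈ 4/(ζω_n) = 0.375 s.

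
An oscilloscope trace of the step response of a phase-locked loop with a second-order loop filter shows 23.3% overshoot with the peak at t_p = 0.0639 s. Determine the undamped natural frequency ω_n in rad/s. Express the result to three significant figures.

ω_n ≈ 54.2 rad/s

ζ from %OS: ζ = |ln 0.233|/√(π²+ln²0.233) = 0.421.
t_p = π/ω_d ⇒ ω_d = 49.2 rad/s; then ω_n = ω_d/√(1−ζ²) = 54.2 rad/s.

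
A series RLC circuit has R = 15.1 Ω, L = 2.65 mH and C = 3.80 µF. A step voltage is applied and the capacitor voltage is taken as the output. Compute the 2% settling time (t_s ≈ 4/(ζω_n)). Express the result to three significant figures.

For a series RLC circuit (capacitor voltage as output), ω_n = 1/√(LC) = 1/√(2.65 mH · 3.80 µF) = 9970 rad/s.
ζ = (R/2)·√(C/L) = (15.1/2)·√(3.80 µF/2.65 mH) = 0.286.
t_s ≈ 4/(ζω_n) = 0.00140 s.

t_s ≈ 0.00140 s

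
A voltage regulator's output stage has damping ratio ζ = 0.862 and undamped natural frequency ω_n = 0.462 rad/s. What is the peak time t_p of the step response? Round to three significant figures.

t_p ≈ 13.4 s

The damped frequency is ω_d = ω_n√(1−ζ²) = 0.462·√(1−0.743) = 0.234 rad/s.
Peak time t_p = π/ω_d = π/0.234 = 13.4 s.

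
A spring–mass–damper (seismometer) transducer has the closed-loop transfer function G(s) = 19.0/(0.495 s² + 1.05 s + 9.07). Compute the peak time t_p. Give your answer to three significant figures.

t_p ≈ 0.758 s

Dividing through by 0.495: denominator becomes s² + 2.121 s + 18.32.
So ω_n = √18.32 = 4.28 rad/s and ζ = 2.121/(2·4.28) = 0.248.
ω_d = 4.28·√(1 − 0.248²) = 4.15 rad/s. t_p = π/ω_d = 0.758 s.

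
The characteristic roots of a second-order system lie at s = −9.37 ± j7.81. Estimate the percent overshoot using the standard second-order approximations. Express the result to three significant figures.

The poles are at −σ ± jω_d with σ = 9.37 and ω_d = 7.81, so ω_n = √(σ²+ω_d²) = 12.2 rad/s and ζ = σ/ω_n = 0.768.
%OS = 100·exp(−πζ/√(1−ζ²)) = 2.31%.

%OS ≈ 2.31%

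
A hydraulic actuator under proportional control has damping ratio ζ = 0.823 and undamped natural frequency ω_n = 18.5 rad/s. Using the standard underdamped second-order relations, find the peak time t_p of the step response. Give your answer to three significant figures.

t_p ≈ 0.299 s

The damped frequency is ω_d = ω_n√(1−ζ²) = 18.5·√(1−0.677) = 10.5 rad/s.
Peak time t_p = π/ω_d = π/10.5 = 0.299 s.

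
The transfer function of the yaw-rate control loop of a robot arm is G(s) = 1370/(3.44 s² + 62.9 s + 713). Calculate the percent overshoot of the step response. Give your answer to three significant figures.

%OS ≈ 7.56%

Dividing through by 3.44: denominator becomes s² + 18.28 s + 207.3.
So ω_n = √207.3 = 14.4 rad/s and ζ = 18.28/(2·14.4) = 0.635.
%OS = 100·exp(−πζ/√(1−ζ²)) = 7.56%.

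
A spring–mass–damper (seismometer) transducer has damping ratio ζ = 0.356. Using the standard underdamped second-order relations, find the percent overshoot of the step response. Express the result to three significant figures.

%OS ≈ 30.2%

For an underdamped second-order system, %OS = 100·exp(−πζ/√(1−ζ²)).
πζ/√(1−ζ²) = π·0.356/√(1−0.127) = 1.197, so %OS = 100·e^(−1.197) = 30.2%.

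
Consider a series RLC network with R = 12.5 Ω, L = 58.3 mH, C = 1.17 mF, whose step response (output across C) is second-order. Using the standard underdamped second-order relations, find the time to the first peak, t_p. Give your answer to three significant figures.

For a series RLC circuit (capacitor voltage as output), ω_n = 1/√(LC) = 1/√(58.3 mH · 1.17 mF) = 121 rad/s.
ζ = (R/2)·√(C/L) = (12.5/2)·√(1.17 mF/58.3 mH) = 0.885.
ω_d = ω_n√(1−ζ²) = 56.3 rad/s. t_p = π/ω_d = 0.0558 s.

t_p ≈ 0.0558 s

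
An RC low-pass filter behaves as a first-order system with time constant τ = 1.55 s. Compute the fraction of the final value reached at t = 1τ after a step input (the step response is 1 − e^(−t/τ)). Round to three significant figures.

y/y_∞ ≈ 0.632

y(t)/y_∞ = 1 − e^(−t/τ) = 1 − e^(−1) = 1 − e^(−1.00) = 0.632.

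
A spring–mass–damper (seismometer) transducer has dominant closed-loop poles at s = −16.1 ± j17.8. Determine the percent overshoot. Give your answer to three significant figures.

%OS ≈ 5.83%

|pole| = ω_n = √(16.1² + 17.8²) = 24.0 rad/s; ζ = cos θ = σ/ω_n = 0.671.
Overshoot: exp(−π·0.671/√(1−0.671²)) = 0.0583, i.e. 5.83%.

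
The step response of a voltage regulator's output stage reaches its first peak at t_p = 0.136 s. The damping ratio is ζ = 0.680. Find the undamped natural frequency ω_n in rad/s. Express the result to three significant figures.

Peak time t_p = π/ω_d, so ω_d = π/t_p = π/0.136 = 23.1 rad/s.
ω_n = ω_d/√(1−ζ²) = 23.1/√0.538 = 31.5 rad/s.

ω_n ≈ 31.5 rad/s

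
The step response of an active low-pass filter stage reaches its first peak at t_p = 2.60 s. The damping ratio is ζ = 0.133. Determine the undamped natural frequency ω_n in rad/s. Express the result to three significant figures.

ω_n ≈ 1.22 rad/s

Peak time t_p = π/ω_d, so ω_d = π/t_p = π/2.60 = 1.21 rad/s.
ω_n = ω_d/√(1−ζ²) = 1.21/√0.982 = 1.22 rad/s.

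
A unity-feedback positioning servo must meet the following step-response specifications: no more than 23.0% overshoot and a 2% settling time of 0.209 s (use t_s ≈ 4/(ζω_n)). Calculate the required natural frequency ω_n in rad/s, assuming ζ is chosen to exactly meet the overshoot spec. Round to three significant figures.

ω_n ≈ 45.2 rad/s

Inverting the overshoot relation: ζ = |ln 0.230|/√(π² + ln²0.230) = 0.424.
Then ω_n = 4/(ζ t_s) = 4/(0.424 × 0.209) = 45.2 rad/s.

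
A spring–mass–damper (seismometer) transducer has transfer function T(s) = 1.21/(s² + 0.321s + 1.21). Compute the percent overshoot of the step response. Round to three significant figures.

%OS ≈ 62.9%

ω_n = √1.21 = 1.10 rad/s; ζ = 0.321/(2·1.10) = 0.146.
%OS = 100 e^{−πζ/√(1−ζ²)} with ζ = 0.146 gives 62.9%.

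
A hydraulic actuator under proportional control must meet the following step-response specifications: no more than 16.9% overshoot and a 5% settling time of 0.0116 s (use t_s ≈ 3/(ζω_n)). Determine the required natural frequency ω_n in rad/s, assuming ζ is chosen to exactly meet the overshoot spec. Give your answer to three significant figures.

Inverting the overshoot relation: ζ = |ln 0.169|/√(π² + ln²0.169) = 0.493.
From t_s ≈ 3/(ζω_n): ω_n = 3/(ζ·t_s) = 3/(0.493·0.0116) = 525 rad/s.

ω_n ≈ 525 rad/s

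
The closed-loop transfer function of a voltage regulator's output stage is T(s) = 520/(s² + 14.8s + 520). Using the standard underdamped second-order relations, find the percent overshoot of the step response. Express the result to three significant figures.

ω_n = √520 = 22.8 rad/s; ζ = 14.8/(2·22.8) = 0.325.
Overshoot: exp(−π·0.325/√(1−0.325²)) = 0.340, i.e. 34.0%.

%OS ≈ 34.0%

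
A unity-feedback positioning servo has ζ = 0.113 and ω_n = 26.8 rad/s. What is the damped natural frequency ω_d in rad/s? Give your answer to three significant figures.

ω_d = ω_n√(1−ζ²) = 26.8·√0.987 = 26.6 rad/s.

ω_d ≈ 26.6 rad/s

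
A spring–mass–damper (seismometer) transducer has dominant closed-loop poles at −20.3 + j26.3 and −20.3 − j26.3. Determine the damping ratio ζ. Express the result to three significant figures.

|pole| = ω_n = √(20.3² + 26.3²) = 33.2 rad/s; ζ = cos θ = σ/ω_n = 0.611.

ζ ≈ 0.611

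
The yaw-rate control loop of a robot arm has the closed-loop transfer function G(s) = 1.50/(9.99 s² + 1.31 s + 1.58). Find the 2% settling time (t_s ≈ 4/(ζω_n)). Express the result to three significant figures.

t_s ≈ 61.0 s

Dividing through by 9.99: denominator becomes s² + 0.1311 s + 0.1582.
So ω_n = √0.1582 = 0.398 rad/s and ζ = 0.1311/(2·0.398) = 0.165.
t_s ≈ 4/(ζω_n) = 61.0 s.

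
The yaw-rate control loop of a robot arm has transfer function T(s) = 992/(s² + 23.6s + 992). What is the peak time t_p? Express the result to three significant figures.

t_p ≈ 0.108 s

ω_n = √992 = 31.5 rad/s; ζ = 23.6/(2·31.5) = 0.375.
ω_d = 31.5·√(1 − 0.375²) = 29.2 rad/s. Then t_p = π/ω_d = 0.108 s.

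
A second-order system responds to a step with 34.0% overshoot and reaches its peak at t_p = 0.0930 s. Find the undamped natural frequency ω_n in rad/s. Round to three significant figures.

ζ from %OS: ζ = |ln 0.340|/√(π²+ln²0.340) = 0.325.
From t_p = π/ω_d, ω_d = π/0.0930 = 33.8 rad/s, so ω_n = ω_d/√(1−ζ²) = 35.7 rad/s.

ω_n ≈ 35.7 rad/s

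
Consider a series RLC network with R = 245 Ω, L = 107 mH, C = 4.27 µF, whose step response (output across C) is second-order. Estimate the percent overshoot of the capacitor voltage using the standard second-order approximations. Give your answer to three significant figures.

%OS ≈ 2.15%

For a series RLC circuit (capacitor voltage as output), ω_n = 1/√(LC) = 1/√(107 mH · 4.27 µF) = 1480 rad/s.
ζ = (R/2)·√(C/L) = (245/2)·√(4.27 µF/107 mH) = 0.774.
%OS = 100·exp(−πζ/√(1−ζ²)) = 2.15%.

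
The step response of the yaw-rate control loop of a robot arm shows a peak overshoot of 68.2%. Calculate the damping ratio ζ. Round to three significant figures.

ζ ≈ 0.121

Inverting the overshoot relation: ζ = |ln 0.682|/√(π² + ln²0.682) = 0.121.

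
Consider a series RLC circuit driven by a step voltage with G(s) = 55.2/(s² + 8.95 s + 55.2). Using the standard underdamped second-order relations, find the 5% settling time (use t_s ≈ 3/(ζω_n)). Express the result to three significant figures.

t_s ≈ 0.670 s

ω_n = √55.2 = 7.43 rad/s; ζ = 8.95/(2·7.43) = 0.602.
t_s ≈ 3/(ζω_n) = 3/(0.602·7.43) = 0.670 s.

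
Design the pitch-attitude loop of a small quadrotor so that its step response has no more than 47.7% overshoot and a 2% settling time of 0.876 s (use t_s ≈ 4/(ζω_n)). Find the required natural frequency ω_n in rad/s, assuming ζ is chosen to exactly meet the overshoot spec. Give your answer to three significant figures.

From %OS = 100·exp(−πζ/√(1−ζ²)), invert to get ζ = −ln(OS)/√(π² + ln²(OS)) with OS = 0.477.
−ln 0.477 = 0.7402, so ζ = 0.7402/√(π² + 0.5480) = 0.229.
From t_s ≈ 4/(ζω_n): ω_n = 4/(ζ·t_s) = 4/(0.229·0.876) = 19.9 rad/s.

ω_n ≈ 19.9 rad/s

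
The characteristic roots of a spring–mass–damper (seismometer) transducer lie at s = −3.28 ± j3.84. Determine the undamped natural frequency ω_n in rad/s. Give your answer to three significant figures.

|pole| = ω_n = √(3.28² + 3.84²) = 5.05 rad/s; ζ = cos θ = σ/ω_n = 0.649.

ω_n ≈ 5.05 rad/s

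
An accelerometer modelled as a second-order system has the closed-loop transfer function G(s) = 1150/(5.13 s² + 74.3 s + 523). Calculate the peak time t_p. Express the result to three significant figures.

Dividing through by 5.13: denominator becomes s² + 14.48 s + 101.9.
So ω_n = √101.9 = 10.1 rad/s and ζ = 14.48/(2·10.1) = 0.717.
ω_d = 10.1·√(1 − 0.717²) = 7.04 rad/s. t_p = π/ω_d = 0.446 s.

t_p ≈ 0.446 s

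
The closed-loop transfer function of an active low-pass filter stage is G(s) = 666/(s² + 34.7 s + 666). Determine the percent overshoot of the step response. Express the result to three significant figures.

Comparing the denominator to s² + 2ζω_n s + ω_n²: ω_n = √666 = 25.8 rad/s, and 2ζω_n = 34.7 so ζ = 34.7/(2·25.8) = 0.672.
%OS = 100 e^{−πζ/√(1−ζ²)} with ζ = 0.672 gives 5.77%.

%OS ≈ 5.77%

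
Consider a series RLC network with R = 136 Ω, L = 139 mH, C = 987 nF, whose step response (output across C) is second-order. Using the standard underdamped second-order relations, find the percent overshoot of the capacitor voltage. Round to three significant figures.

For a series RLC circuit (capacitor voltage as output), ω_n = 1/√(LC) = 1/√(139 mH · 987 nF) = 2700 rad/s.
ζ = (R/2)·√(C/L) = (136/2)·√(987 nF/139 mH) = 0.181.
%OS = 100·exp(−πζ/√(1−ζ²)) = 56.1%.

%OS ≈ 56.1%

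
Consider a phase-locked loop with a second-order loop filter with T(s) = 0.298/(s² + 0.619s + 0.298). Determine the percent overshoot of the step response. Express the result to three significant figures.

ω_n = √0.298 = 0.546 rad/s; ζ = 0.619/(2·0.546) = 0.567.
%OS = 100·exp(−πζ/√(1−ζ²)) = 11.5%.

%OS ≈ 11.5%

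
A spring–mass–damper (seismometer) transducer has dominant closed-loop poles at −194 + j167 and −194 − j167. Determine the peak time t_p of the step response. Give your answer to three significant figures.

t_p ≈ 0.0188 s

t_p = π/ω_d with ω_d = 167 (the imaginary part), so t_p = 0.0188 s.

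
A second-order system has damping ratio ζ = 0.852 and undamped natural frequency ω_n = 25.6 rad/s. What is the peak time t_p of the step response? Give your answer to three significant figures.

The damped frequency is ω_d = ω_n√(1−ζ²) = 25.6·√(1−0.726) = 13.4 rad/s.
Peak time t_p = π/ω_d = π/13.4 = 0.234 s.

t_p ≈ 0.234 s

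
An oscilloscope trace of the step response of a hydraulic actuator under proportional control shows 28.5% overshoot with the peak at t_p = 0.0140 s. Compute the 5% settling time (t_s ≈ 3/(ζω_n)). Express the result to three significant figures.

t_s ≈ 0.0335 s

From the overshoot, ζ = −ln(OS)/√(π²+ln²(OS)) = 0.371.
t_p = π/ω_d ⇒ ω_d = 224 rad/s; then ω_n = ω_d/√(1−ζ²) = 242 rad/s.
t_s ≈ 3/(ζω_n) = 3/(0.371·242) = 0.0335 s.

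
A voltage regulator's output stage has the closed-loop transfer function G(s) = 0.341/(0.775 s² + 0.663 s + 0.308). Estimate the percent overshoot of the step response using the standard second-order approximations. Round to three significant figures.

Dividing through by 0.775: denominator becomes s² + 0.8555 s + 0.3974.
So ω_n = √0.3974 = 0.630 rad/s and ζ = 0.8555/(2·0.630) = 0.679.
%OS = 100·exp(−πζ/√(1−ζ²)) = 5.49%.

%OS ≈ 5.49%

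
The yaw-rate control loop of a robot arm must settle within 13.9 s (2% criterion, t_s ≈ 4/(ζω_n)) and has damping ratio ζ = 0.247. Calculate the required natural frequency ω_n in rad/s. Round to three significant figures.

ω_n ≈ 1.17 rad/s

Rearranging t_s ≈ 4/(ζω_n) gives ω_n = 4/(ζ·t_s) = 4/(0.247 × 13.9) = 1.17 rad/s.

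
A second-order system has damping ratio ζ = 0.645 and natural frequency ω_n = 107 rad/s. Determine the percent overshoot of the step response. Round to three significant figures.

%OS ≈ 7.05%

For an underdamped second-order system, %OS = 100·exp(−πζ/√(1−ζ²)).
πζ/√(1−ζ²) = π·0.645/√(1−0.416) = 2.652, so %OS = 100·e^(−2.652) = 7.05%.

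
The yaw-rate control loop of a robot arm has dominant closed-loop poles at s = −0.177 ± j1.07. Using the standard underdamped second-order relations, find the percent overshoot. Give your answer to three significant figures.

%OS ≈ 59.5%

|pole| = ω_n = √(0.177² + 1.07²) = 1.08 rad/s; ζ = cos θ = σ/ω_n = 0.163.
%OS = 100·exp(−πζ/√(1−ζ²)) = 59.5%.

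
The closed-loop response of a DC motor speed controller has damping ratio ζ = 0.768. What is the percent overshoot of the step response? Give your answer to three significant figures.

For an underdamped second-order system, %OS = 100·exp(−πζ/√(1−ζ²)).
πζ/√(1−ζ²) = π·0.768/√(1−0.590) = 3.767, so %OS = 100·e^(−3.767) = 2.31%.

%OS ≈ 2.31%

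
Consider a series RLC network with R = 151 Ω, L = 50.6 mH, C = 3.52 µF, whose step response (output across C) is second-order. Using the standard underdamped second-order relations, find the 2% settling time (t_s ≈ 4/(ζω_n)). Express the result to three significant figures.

t_s ≈ 0.00268 s

For a series RLC circuit (capacitor voltage as output), ω_n = 1/√(LC) = 1/√(50.6 mH · 3.52 µF) = 2370 rad/s.
ζ = (R/2)·√(C/L) = (151/2)·√(3.52 µF/50.6 mH) = 0.630.
t_s ≈ 4/(ζω_n) = 0.00268 s.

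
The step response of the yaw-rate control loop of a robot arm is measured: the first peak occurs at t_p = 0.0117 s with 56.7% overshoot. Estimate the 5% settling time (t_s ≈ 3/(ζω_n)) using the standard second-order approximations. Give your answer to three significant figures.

t_s ≈ 0.0619 s

The overshoot fixes ζ = −ln(OS)/√(π²+ln²(OS)) = 0.178.
t_p = π/ω_d ⇒ ω_d = 269 rad/s; then ω_n = ω_d/√(1−ζ²) = 273 rad/s.
t_s ≈ 3/(ζω_n) = 3/(0.178·273) = 0.0619 s.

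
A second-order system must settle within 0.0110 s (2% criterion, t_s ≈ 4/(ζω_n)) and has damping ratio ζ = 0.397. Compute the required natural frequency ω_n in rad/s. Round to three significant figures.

ω_n ≈ 916 rad/s

Rearranging t_s ≈ 4/(ζω_n) gives ω_n = 4/(ζ·t_s) = 4/(0.397 × 0.0110) = 916 rad/s.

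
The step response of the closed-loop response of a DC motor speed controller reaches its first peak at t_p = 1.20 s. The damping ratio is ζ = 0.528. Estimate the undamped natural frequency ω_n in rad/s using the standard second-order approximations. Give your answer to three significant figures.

Peak time t_p = π/ω_d, so ω_d = π/t_p = π/1.20 = 2.62 rad/s.
ω_n = ω_d/√(1−ζ²) = 2.62/√0.721 = 3.08 rad/s.

ω_n ≈ 3.08 rad/s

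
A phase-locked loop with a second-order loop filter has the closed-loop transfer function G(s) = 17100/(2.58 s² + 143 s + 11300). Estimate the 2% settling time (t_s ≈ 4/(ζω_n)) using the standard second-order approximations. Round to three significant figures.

Dividing through by 2.58: denominator becomes s² + 55.43 s + 4380.
So ω_n = √4380 = 66.2 rad/s and ζ = 55.43/(2·66.2) = 0.419.
t_s ≈ 4/(ζω_n) = 0.144 s.

t_s ≈ 0.144 s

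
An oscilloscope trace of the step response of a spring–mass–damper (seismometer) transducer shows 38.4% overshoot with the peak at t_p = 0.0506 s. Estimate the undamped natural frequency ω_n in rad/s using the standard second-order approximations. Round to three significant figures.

ω_n ≈ 64.9 rad/s

ζ from %OS: ζ = |ln 0.384|/√(π²+ln²0.384) = 0.291.
From t_p = π/ω_d, ω_d = π/0.0506 = 62.1 rad/s, so ω_n = ω_d/√(1−ζ²) = 64.9 rad/s.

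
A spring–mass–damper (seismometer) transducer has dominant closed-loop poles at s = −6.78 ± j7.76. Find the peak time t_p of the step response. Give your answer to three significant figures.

t_p = π/ω_d with ω_d = 7.76 (the imaginary part), so t_p = 0.405 s.

t_p ≈ 0.405 s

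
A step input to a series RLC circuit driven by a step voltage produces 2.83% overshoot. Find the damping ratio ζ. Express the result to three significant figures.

ζ ≈ 0.750

From %OS = 100·exp(−πζ/√(1−ζ²)), invert to get ζ = −ln(OS)/√(π² + ln²(OS)) with OS = 0.0283.
−ln 0.0283 = 3.565, so ζ = 3.565/√(π² + 12.71) = 0.750.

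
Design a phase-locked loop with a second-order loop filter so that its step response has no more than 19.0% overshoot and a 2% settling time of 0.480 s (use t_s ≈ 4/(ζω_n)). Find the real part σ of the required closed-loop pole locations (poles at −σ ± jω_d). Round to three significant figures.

σ ≈ 8.33

The settling-time spec alone fixes σ = ζω_n = 4/t_s = 4/0.480 = 8.33.
(Overshoot then fixes ζ = 0.467 and hence ω_d = σ·√(1−ζ²)/ζ = 15.8 rad/s.)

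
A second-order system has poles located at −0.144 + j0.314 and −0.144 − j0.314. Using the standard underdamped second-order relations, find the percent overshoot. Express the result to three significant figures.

The poles are at −σ ± jω_d with σ = 0.144 and ω_d = 0.314, so ω_n = √(σ²+ω_d²) = 0.345 rad/s and ζ = σ/ω_n = 0.417.
Overshoot: exp(−π·0.417/√(1−0.417²)) = 0.237, i.e. 23.7%.

%OS ≈ 23.7%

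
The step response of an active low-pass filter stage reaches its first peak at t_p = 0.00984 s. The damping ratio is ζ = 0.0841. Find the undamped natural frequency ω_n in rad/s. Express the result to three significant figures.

Peak time t_p = π/ω_d, so ω_d = π/t_p = π/0.00984 = 319 rad/s.
ω_n = ω_d/√(1−ζ²) = 319/√0.993 = 320 rad/s.

ω_n ≈ 320 rad/s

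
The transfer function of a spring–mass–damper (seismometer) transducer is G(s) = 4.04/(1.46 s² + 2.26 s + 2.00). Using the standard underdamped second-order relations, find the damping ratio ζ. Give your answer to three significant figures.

Dividing through by 1.46: denominator becomes s² + 1.548 s + 1.370.
So ω_n = √1.370 = 1.17 rad/s and ζ = 1.548/(2·1.17) = 0.661.

ζ ≈ 0.661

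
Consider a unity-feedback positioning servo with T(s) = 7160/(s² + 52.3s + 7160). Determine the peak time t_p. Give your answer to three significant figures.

t_p ≈ 0.0390 s

Matching coefficients with s² + 2ζω_n s + ω_n² gives ω_n² = 7160 ⇒ ω_n = 84.6 rad/s, and ζ = 52.3/(2ω_n) = 0.309.
ω_d = 84.6·√(1 − 0.309²) = 80.5 rad/s. Then t_p = π/ω_d = 0.0390 s.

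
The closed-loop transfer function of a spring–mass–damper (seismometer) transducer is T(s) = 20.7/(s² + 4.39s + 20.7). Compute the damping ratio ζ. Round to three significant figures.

ω_n = √20.7 = 4.55 rad/s; ζ = 4.39/(2·4.55) = 0.482.

ζ ≈ 0.482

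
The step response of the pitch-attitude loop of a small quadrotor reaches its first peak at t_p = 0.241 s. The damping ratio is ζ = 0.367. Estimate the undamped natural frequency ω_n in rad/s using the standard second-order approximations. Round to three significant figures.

Peak time t_p = π/ω_d, so ω_d = π/t_p = π/0.241 = 13.0 rad/s.
ω_n = ω_d/√(1−ζ²) = 13.0/√0.865 = 14.0 rad/s.

ω_n ≈ 14.0 rad/s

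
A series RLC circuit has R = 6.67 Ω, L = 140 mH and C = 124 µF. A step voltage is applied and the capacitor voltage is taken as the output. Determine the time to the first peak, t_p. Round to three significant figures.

t_p ≈ 0.0132 s

For a series RLC circuit (capacitor voltage as output), ω_n = 1/√(LC) = 1/√(140 mH · 124 µF) = 240 rad/s.
ζ = (R/2)·√(C/L) = (6.67/2)·√(124 µF/140 mH) = 0.0993.
The damped frequency ω_d = ω_n√(1−ζ²) = 239 rad/s. t_p = π/ω_d = 0.0132 s.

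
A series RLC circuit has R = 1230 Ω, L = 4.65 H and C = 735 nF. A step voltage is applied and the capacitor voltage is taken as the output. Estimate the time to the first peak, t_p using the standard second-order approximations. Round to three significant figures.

For a series RLC circuit (capacitor voltage as output), ω_n = 1/√(LC) = 1/√(4.65 H · 735 nF) = 541 rad/s.
ζ = (R/2)·√(C/L) = (1230/2)·√(735 nF/4.65 H) = 0.245.
ω_d = ω_n√(1−ζ²) = 524 rad/s. t_p = π/ω_d = 0.00599 s.

t_p ≈ 0.00599 s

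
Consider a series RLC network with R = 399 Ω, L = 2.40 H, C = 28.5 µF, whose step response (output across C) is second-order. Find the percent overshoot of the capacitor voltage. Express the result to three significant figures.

For a series RLC circuit (capacitor voltage as output), ω_n = 1/√(LC) = 1/√(2.40 H · 28.5 µF) = 121 rad/s.
ζ = (R/2)·√(C/L) = (399/2)·√(28.5 µF/2.40 H) = 0.687.
%OS = 100·exp(−πζ/√(1−ζ²)) = 5.11%.

%OS ≈ 5.11%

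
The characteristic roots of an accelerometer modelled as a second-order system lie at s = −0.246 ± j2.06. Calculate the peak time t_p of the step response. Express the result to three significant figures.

t_p = π/ω_d with ω_d = 2.06 (the imaginary part), so t_p = 1.53 s.

t_p ≈ 1.53 s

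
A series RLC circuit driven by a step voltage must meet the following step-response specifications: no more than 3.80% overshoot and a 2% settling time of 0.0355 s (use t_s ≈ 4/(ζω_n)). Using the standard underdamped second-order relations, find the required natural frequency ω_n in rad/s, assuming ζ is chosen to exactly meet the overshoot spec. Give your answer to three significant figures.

From %OS = 100·exp(−πζ/√(1−ζ²)), invert to get ζ = −ln(OS)/√(π² + ln²(OS)) with OS = 0.0380.
−ln 0.0380 = 3.270, so ζ = 3.270/√(π² + 10.69) = 0.721.
Then ω_n = 4/(ζ t_s) = 4/(0.721 × 0.0355) = 156 rad/s.

ω_n ≈ 156 rad/s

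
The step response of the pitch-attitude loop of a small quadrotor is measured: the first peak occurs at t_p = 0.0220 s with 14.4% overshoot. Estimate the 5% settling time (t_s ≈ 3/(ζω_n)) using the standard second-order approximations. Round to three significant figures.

The overshoot fixes ζ = −ln(OS)/√(π²+ln²(OS)) = 0.525.
From t_p = π/ω_d, ω_d = π/0.0220 = 143 rad/s, so ω_n = ω_d/√(1−ζ²) = 168 rad/s.
t_s ≈ 3/(ζω_n) = 3/(0.525·168) = 0.0341 s.

t_s ≈ 0.0341 s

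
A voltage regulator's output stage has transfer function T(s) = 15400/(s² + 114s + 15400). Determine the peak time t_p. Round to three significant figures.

Matching coefficients with s² + 2ζω_n s + ω_n² gives ω_n² = 15400 ⇒ ω_n = 124 rad/s, and ζ = 114/(2ω_n) = 0.459.
The damped frequency ω_d = ω_n√(1−ζ²) = 110 rad/s. Then t_p = π/ω_d = 0.0285 s.

t_p ≈ 0.0285 s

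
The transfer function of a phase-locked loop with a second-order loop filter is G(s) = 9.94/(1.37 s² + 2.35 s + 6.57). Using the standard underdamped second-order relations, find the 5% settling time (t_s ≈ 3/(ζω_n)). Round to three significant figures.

t_s ≈ 3.50 s

Dividing through by 1.37: denominator becomes s² + 1.715 s + 4.796.
So ω_n = √4.796 = 2.19 rad/s and ζ = 1.715/(2·2.19) = 0.392.
t_s ≈ 3/(ζω_n) = 3.50 s.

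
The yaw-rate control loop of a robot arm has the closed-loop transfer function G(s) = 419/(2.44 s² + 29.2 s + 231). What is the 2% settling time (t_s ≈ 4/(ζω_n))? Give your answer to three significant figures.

Dividing through by 2.44: denominator becomes s² + 11.97 s + 94.67.
So ω_n = √94.67 = 9.73 rad/s and ζ = 11.97/(2·9.73) = 0.615.
t_s ≈ 4/(ζω_n) = 0.668 s.

t_s ≈ 0.668 s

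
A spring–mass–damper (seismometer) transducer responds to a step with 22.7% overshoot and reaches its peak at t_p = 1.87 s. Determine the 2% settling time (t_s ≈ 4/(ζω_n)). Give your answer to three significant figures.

The overshoot fixes ζ = −ln(OS)/√(π²+ln²(OS)) = 0.427.
From t_p = π/ω_d, ω_d = π/1.87 = 1.68 rad/s, so ω_n = ω_d/√(1−ζ²) = 1.86 rad/s.
t_s ≈ 4/(ζω_n) = 4/(0.427·1.86) = 5.04 s.

t_s ≈ 5.04 s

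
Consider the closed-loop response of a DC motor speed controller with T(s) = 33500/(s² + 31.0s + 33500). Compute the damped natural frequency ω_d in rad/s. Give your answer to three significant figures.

ω_d ≈ 182 rad/s

Comparing the denominator to s² + 2ζω_n s + ω_n²: ω_n = √33500 = 183 rad/s, and 2ζω_n = 31.0 so ζ = 31.0/(2·183) = 0.0847.
ω_d = ω_n√(1−ζ²) = 182 rad/s.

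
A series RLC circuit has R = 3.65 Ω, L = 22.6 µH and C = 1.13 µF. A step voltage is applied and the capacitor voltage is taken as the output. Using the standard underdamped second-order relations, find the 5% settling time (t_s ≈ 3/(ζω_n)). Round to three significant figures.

For a series RLC circuit (capacitor voltage as output), ω_n = 1/√(LC) = 1/√(22.6 µH · 1.13 µF) = 198000 rad/s.
ζ = (R/2)·√(C/L) = (3.65/2)·√(1.13 µF/22.6 µH) = 0.408.
t_s ≈ 3/(ζω_n) = 0.0000372 s.

t_s ≈ 0.0000372 s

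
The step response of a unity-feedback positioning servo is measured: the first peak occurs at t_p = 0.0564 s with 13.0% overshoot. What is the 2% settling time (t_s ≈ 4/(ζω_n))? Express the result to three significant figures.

t_s ≈ 0.111 s

From the overshoot, ζ = −ln(OS)/√(π²+ln²(OS)) = 0.545.
t_p = π/ω_d ⇒ ω_d = 55.7 rad/s; then ω_n = ω_d/√(1−ζ²) = 66.4 rad/s.
t_s ≈ 4/(ζω_n) = 4/(0.545·66.4) = 0.111 s.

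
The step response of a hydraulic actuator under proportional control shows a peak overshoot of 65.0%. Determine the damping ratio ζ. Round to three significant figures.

ζ ≈ 0.136

ζ = −ln(OS)/√(π² + (ln OS)²). With OS = 0.650, ln OS = −0.4308 and ζ = 0.4308/3.171 = 0.136.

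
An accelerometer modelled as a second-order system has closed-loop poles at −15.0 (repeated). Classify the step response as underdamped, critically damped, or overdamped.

critically damped

Since there is a repeated negative-real pole, the response is critically damped.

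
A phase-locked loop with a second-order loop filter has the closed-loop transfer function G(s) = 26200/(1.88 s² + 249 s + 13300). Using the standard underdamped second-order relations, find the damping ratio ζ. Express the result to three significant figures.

ζ ≈ 0.787

Dividing through by 1.88: denominator becomes s² + 132.4 s + 7074.
So ω_n = √7074 = 84.1 rad/s and ζ = 132.4/(2·84.1) = 0.787.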